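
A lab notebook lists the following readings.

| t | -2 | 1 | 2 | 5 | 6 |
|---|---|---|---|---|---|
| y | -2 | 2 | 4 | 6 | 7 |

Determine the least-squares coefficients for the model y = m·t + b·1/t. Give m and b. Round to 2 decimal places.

m = 1.16, b = 1.01

Setting ∂/∂m … = 0 gives: 70·m + 5·b = 86;  5·m + (1411/900)·b = 221/30.
Eliminating b: (1411/900)·(row 1) − 5·(row 2) gives (7627/90)·m = (1411/900)·86 − 5·(221/30) = 22049/225, so m = 44098/38135.
Then b = ((221/30) − 5·(44098/38135))/(1411/900) = 7710/7627.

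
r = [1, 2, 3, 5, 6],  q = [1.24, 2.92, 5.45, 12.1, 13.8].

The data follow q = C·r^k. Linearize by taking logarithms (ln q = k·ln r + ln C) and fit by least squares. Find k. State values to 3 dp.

Taking logs, ln q = k·ln r + ln C, so regress ln q on ln r.
Sums: Σln r = 5.1930, Σ(ln r)² = 7.4881, Σln q = 8.1002, Σln r·ln q = 11.3210.
Normal system: [[7.4881, 5.1930]; [5.1930, 5]]·[k, ln C]ᵀ = [11.3210, 8.1002]ᵀ.
Slope k = (n·Σln r·ln q − Σln r·Σln q)/(n·Σ(ln r)² − (Σln r)²) = (5·11.3210 − 5.1930·8.1002)/10.4737 = 1.38836; ln C = (Σln q − k·Σln r)/n = 0.17810.

k = 1.388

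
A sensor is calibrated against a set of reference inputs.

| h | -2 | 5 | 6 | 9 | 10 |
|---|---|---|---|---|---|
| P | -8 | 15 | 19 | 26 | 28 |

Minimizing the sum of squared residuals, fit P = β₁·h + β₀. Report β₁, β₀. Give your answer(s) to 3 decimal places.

β₁ = 3.038, β₀ = -1.013

AᵀA·[β₁, β₀]ᵀ = AᵀP reads: 246·β₁ + 28·β₀ = 719;  28·β₁ + 5·β₀ = 80.
Eliminating β₀: 5·(row 1) − 28·(row 2) gives 446·β₁ = 5·719 − 28·80 = 1355, so β₁ = 1355/446.
Then β₀ = (80 − 28·(1355/446))/5 = -226/223.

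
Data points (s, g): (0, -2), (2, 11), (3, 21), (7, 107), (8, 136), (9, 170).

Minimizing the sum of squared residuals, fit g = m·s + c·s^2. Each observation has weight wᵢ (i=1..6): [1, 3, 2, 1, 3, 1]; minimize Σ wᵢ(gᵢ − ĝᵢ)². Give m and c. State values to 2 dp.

m = 1.47, c = 1.94

From the data, Σwᵢ·s·s = 352, Σwᵢ·s·s^2 = 2686, Σwᵢ·s^2·s^2 = 21460.
For MᵀWg: Σwᵢ·s·g = 5735, Σwᵢ·s^2·g = 45635.
So MᵀWM·[m, c]ᵀ = MᵀWg: [[352, 2686]; [2686, 21460]]·[m, c]ᵀ = [5735, 45635]ᵀ.
Eliminating c: 21460·(row 1) − 2686·(row 2) gives 339324·m = 21460·5735 − 2686·45635 = 497490, so m = 82915/56554.
Then c = (45635 − 2686·(82915/56554))/21460 = 109885/56554.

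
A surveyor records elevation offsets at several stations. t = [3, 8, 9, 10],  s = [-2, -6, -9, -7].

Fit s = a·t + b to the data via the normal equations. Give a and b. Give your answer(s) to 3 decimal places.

With design matrix X, XᵀX = [[254, 30]; [30, 4]] and Xᵀs = [-205, -24]ᵀ.
Eliminating b: 4·(row 1) − 30·(row 2) gives 116·a = 4·(-205) − 30·(-24) = -100, so a = -25/29.
Then b = ((-24) − 30·(-25/29))/4 = 27/58.

a = -0.862, b = 0.466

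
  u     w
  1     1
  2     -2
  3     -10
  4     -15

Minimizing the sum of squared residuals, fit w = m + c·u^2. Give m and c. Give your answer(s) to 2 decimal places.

Normal-equation sums: Σ1 = 4, Σu^2 = 30, Σu^2·u^2 = 354.
Moment sums: Σw = -26, Σu^2·w = -337.
XᵀX·[m, c]ᵀ = Xᵀw becomes [[4, 30]; [30, 354]]·[m, c]ᵀ = [-26, -337]ᵀ.
Eliminating c: 354·(row 1) − 30·(row 2) gives 516·m = 354·(-26) − 30·(-337) = 906, so m = 151/86.
Then c = ((-337) − 30·(151/86))/354 = -142/129.

m = 1.76, c = -1.10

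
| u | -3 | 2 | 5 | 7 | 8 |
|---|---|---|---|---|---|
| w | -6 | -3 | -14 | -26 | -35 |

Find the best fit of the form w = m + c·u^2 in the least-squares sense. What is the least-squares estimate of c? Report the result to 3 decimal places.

c = -0.524

From the data, Σ1 = 5, Σu^2 = 151, Σu^2·u^2 = 7219.
Moment sums: Σw = -84, Σu^2·w = -3930.
So AᵀA·[m, c]ᵀ = Aᵀw: [[5, 151]; [151, 7219]]·[m, c]ᵀ = [-84, -3930]ᵀ.
Δ = 5·7219 − 151² = 13294.
m = ((-84)·7219 − 151·(-3930))/13294 = -6483/6647; c = (5·(-3930) − 151·(-84))/13294 = -3483/6647.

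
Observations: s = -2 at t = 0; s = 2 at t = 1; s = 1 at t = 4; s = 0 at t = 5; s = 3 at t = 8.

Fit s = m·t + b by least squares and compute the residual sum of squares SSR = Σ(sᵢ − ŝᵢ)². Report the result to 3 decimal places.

XᵀX·[m, b]ᵀ = Xᵀs reads: 106·m + 18·b = 30;  18·m + 5·b = 4.
(Σt·t = 106, Σt = 18, Σ1 = 5, Σt·s = 30, Σs = 4.)
Determinant 106·5 − 18² = 206.
m = (30·5 − 18·4)/206 = 39/103; b = (106·4 − 18·30)/206 = -58/103.
Residuals: -148/103, 225/103, 5/103, -137/103, 55/103; SSR = 916/103.

SSR = 8.893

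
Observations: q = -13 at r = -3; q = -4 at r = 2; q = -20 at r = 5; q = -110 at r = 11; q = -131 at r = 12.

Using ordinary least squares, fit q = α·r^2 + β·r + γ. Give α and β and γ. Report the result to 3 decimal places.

α = -0.987, β = 1.016, γ = -1.251

Normal-equation sums: Σr^2·r^2 = 36099, Σr^2·r = 3165, Σr^2 = 303, Σr·r = 303, Σr = 27, Σ1 = 5.
And Σr^2·q = -32807, Σr·q = -2851, Σq = -278.
So AᵀA·[α, β, γ]ᵀ = Aᵀq: [[36099, 3165, 303]; [3165, 303, 27]; [303, 27, 5]]·[α, β, γ]ᵀ = [-32807, -2851, -278]ᵀ.
Solving the 3×3 system (Gaussian elimination) gives α = -371141/375882, β = 29377/28914, γ = -78360/62647.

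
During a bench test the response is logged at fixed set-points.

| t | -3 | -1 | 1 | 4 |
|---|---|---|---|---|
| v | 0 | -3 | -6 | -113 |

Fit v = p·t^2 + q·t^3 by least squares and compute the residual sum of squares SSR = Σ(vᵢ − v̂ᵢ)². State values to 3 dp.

SSR = 4.786

Normal-equation sums: Σt^2·t^2 = 339, Σt^2·t^3 = 781, Σt^3·t^3 = 4827.
Right-hand side: Σt^2·v = -1817, Σt^3·v = -7235.
Determinant 339·4827 − 781² = 1026392.
p = ((-1817)·4827 − 781·(-7235))/1026392 = -780031/256598; q = (339·(-7235) − 781·(-1817))/1026392 = -258397/256598.
Residuals: 21780/128299, -124080/128299, -14740/7547, 11165/128299; SSR = 614075/128299.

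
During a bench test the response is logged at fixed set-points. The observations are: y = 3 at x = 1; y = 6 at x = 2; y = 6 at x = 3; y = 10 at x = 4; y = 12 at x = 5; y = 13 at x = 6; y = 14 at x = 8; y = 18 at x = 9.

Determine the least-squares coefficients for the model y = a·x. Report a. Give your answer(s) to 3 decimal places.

Setting ∂/∂a … = 0 gives: 236·a = 485.
(Σx·x = 236, Σx·y = 485.)
a = 485/236 = 2.05508.

a = 2.055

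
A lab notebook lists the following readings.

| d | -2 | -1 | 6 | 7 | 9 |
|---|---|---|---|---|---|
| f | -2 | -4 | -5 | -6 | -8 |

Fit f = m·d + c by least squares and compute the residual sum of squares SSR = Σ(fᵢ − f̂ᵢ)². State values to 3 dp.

The normal system AᵀA·[m, c]ᵀ = Aᵀf is [[171, 19]; [19, 5]]·[m, c]ᵀ = [-136, -25]ᵀ.
Eliminating c: 5·(row 1) − 19·(row 2) gives 494·m = 5·(-136) − 19·(-25) = -205, so m = -205/494.
Then c = ((-25) − 19·(-205/494))/5 = -89/26.
Residuals: 293/494, -245/247, 451/494, 81/247, -16/19; SSR = 1475/494.

SSR = 2.986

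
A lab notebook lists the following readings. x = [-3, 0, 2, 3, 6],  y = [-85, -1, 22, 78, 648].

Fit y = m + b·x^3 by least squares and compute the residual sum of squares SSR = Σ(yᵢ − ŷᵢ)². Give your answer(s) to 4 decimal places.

MᵀM·[m, b]ᵀ = Mᵀy reads: 5·m + 224·b = 662;  224·m + 48178·b = 144545.
Eliminating b: 48178·(row 1) − 224·(row 2) gives 190714·m = 48178·662 − 224·144545 = -484244, so m = -242122/95357.
Then b = (144545 − 224·(-242122/95357))/48178 = 574437/190714.
Residuals: -216647/190714, 146765/95357, 42228/95357, -149863/190714, -5738/95357; SSR = 853735/190714.

SSR = 4.4765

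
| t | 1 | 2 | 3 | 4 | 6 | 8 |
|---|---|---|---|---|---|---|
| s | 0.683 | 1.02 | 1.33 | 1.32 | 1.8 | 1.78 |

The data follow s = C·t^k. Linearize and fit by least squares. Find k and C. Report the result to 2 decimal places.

k = 0.48, C = 0.72

Taking logs, ln s = k·ln t + ln C, so regress ln s on ln t.
XᵀX = [[11.1437, 7.0493]; [7.0493, 6]], rhs = [2.9641, 1.3658]ᵀ  (here Σln t = 7.0493, Σ(ln t)² = 11.1437, Σln s = 1.3658, Σln t·ln s = 2.9641).
Solving (det = 17.1702): k = 0.47508, ln C = -0.33053, so C = exp(-0.33053) = 0.71854.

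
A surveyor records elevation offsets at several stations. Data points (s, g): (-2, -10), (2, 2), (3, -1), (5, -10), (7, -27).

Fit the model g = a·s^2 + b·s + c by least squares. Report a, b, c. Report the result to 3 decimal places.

Sums needed: Σs^2·s^2 = 3139, Σs^2·s = 495, Σs^2 = 91, Σs·s = 91, Σs = 15, Σ1 = 5.
For Xᵀg: Σs^2·g = -1614, Σs·g = -218, Σg = -46.
XᵀX·[a, b, c]ᵀ = Xᵀg becomes [[3139, 495, 91]; [495, 91, 15]; [91, 15, 5]]·[a, b, c]ᵀ = [-1614, -218, -46]ᵀ.
Row-reducing yields a = -11233/11828, b = 33641/11828, c = -1325/2957.

a = -0.950, b = 2.844, c = -0.448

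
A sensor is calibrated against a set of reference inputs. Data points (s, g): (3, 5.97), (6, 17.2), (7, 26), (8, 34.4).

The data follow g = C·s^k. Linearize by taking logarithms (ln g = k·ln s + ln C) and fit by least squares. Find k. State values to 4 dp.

Let Y = ln g. Fitting Y = k·ln s + ln C by least squares:
AᵀA = [[12.5280, 6.9157]; [6.9157, 4]], rhs = [20.7575, 11.4278]ᵀ  (here Σln s = 6.9157, Σ(ln s)² = 12.5280, Σln g = 11.4278, Σln s·ln g = 20.7575).
Slope k = (n·Σln s·ln g − Σln s·Σln g)/(n·Σ(ln s)² − (Σln s)²) = (4·20.7575 − 6.9157·11.4278)/2.2847 = 1.75002; ln C = (Σln g − k·Σln s)/n = -0.16871.

k = 1.7500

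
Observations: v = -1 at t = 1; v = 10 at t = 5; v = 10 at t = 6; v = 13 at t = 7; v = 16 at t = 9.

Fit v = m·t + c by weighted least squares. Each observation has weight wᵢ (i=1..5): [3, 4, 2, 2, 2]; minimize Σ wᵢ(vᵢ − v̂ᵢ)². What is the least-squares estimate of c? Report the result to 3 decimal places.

The normal equations are: 435·m + 67·c = 787;  67·m + 13·c = 115.
(Σwᵢ·t·t = 435, Σwᵢ·t = 67, Σwᵢ·1 = 13, Σwᵢ·t·v = 787, Σwᵢ·v = 115.)
Δ = 435·13 − 67² = 1166.
m = (787·13 − 67·115)/1166 = 1263/583; c = (435·115 − 67·787)/1166 = -1352/583.

c = -2.319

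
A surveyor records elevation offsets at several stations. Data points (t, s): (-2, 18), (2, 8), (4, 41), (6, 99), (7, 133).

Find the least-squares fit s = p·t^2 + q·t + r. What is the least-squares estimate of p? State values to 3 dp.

p = 3.036

Forming XᵀX = [[3985, 623, 109]; [623, 109, 17]; [109, 17, 5]] and Xᵀs = [10841, 1669, 299]ᵀ gives XᵀX·[p, q, r]ᵀ = Xᵀs.
Inverting the 3×3 Gram matrix, [p, q, r]ᵀ = [23609/7777, -17289/7777, 9171/7777]ᵀ.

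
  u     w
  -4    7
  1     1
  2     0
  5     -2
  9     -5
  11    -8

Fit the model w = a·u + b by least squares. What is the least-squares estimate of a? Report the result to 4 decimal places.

a = -0.9342

Entries of XᵀX: Σu·u = 248, Σu = 24, Σ1 = 6.
Right-hand side: Σu·w = -170, Σw = -7.
So XᵀX·[a, b]ᵀ = Xᵀw: [[248, 24]; [24, 6]]·[a, b]ᵀ = [-170, -7]ᵀ.
Δ = 248·6 − 24² = 912.
a = ((-170)·6 − 24·(-7))/912 = -71/76; b = (248·(-7) − 24·(-170))/912 = 293/114.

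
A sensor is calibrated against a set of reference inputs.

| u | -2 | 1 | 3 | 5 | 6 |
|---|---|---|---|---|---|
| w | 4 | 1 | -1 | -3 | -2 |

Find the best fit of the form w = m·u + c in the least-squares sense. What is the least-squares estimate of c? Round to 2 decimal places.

c = 1.97

From the data, Σu·u = 75, Σu = 13, Σ1 = 5.
Moment sums: Σu·w = -37, Σw = -1.
Normal equations: [[75, 13]; [13, 5]]·[m, c]ᵀ = [-37, -1]ᵀ.
det = 75·5 − 13² = 206.
m = ((-37)·5 − 13·(-1))/206 = -86/103; c = (75·(-1) − 13·(-37))/206 = 203/103.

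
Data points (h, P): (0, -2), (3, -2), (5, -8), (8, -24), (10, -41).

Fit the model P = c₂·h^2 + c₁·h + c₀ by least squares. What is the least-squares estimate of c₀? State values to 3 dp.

The normal equations are: 14802·c₂ + 1664·c₁ + 198·c₀ = -5854;  1664·c₂ + 198·c₁ + 26·c₀ = -648;  198·c₂ + 26·c₁ + 5·c₀ = -77.
Row-reducing yields c₂ = -4766/8675, c₁ = 13943/8675, c₀ = -3473/1735.

c₀ = -2.002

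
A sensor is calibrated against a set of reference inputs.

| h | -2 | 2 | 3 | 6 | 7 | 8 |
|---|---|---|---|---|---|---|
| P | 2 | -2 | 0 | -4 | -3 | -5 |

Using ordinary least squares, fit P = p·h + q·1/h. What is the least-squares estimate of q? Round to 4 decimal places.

From the data, Σh·h = 166, Σh·1/h = 6, Σ1/h·1/h = 19049/28224.
Moment sums: Σh·P = -93, Σ1/h·P = -625/168.
So XᵀX·[p, q]ᵀ = XᵀP: [[166, 6]; [6, 19049/28224]]·[p, q]ᵀ = [-93, -625/168]ᵀ.
det = 166·(19049/28224) − 6² = 1073035/14112.
p = ((-93)·(19049/28224) − 6·(-625/168))/(1073035/14112) = -1141557/2146070; q = (166·(-625/168) − 6·(-93))/(1073035/14112) = -840504/1073035.

q = -0.7833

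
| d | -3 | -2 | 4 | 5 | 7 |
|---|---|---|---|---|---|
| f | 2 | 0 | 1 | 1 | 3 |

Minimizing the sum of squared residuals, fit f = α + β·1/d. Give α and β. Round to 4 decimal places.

Compute the Gram sums: Σ1 = 5, Σ1/d = -101/420, Σ1/d·1/d = 85381/176400.
Right-hand side: Σf = 7, Σ1/d·f = 89/420.
Normal equations: [[5, -101/420]; [-101/420, 85381/176400]]·[α, β]ᵀ = [7, 89/420]ᵀ.
Eliminating β: (85381/176400)·(row 1) − (-101/420)·(row 2) gives (26044/11025)·α = (85381/176400)·7 − (-101/420)·(89/420) = 37916/11025, so α = 9479/6511.
Then β = ((89/420) − (-101/420)·(9479/6511))/(85381/176400) = 7560/6511.

α = 1.4558, β = 1.1611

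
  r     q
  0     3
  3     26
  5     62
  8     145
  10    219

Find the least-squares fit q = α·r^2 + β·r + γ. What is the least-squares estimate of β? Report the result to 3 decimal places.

Entries of XᵀX: Σr^2·r^2 = 14802, Σr^2·r = 1664, Σr^2 = 198, Σr·r = 198, Σr = 26, Σ1 = 5.
Right-hand side: Σr^2·q = 32964, Σr·q = 3738, Σq = 455.
So XᵀX·[α, β, γ]ᵀ = Xᵀq: [[14802, 1664, 198]; [1664, 198, 26]; [198, 26, 5]]·[α, β, γ]ᵀ = [32964, 3738, 455]ᵀ.
Solving the 3×3 system (Gaussian elimination) gives α = 17053/8675, β = 17256/8675, γ = 4879/1735.

β = 1.989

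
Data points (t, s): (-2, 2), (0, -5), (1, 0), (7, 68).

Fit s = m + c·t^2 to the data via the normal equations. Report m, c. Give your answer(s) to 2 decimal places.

From the data, Σ1 = 4, Σt^2 = 54, Σt^2·t^2 = 2418.
For Aᵀs: Σs = 65, Σt^2·s = 3340.
Eliminating c: 2418·(row 1) − 54·(row 2) gives 6756·m = 2418·65 − 54·3340 = -23190, so m = -3865/1126.
Then c = (3340 − 54·(-3865/1126))/2418 = 4925/3378.

m = -3.43, c = 1.46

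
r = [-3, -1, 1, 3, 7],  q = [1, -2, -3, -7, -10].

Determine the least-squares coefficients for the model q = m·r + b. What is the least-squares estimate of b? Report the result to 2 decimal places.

Entries of MᵀM: Σr·r = 69, Σr = 7, Σ1 = 5.
Moment sums: Σr·q = -95, Σq = -21.
So MᵀM·[m, b]ᵀ = Mᵀq: [[69, 7]; [7, 5]]·[m, b]ᵀ = [-95, -21]ᵀ.
det = 69·5 − 7² = 296.
m = ((-95)·5 − 7·(-21))/296 = -41/37; b = (69·(-21) − 7·(-95))/296 = -98/37.

b = -2.65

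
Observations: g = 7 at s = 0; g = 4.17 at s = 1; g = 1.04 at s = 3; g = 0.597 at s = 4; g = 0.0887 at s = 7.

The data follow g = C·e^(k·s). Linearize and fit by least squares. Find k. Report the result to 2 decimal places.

With ln gᵢ as the transformed response and sᵢ as the regressor:
Σs = 15.0000, Σ(s)² = 75.0000, Σln g = 0.4747, Σs·ln g = -17.4752.
Equations: 75.0000·k + 15.0000·ln C = -17.4752;  15.0000·k + 5·ln C = 0.4747.
Solving (det = 150.0000): k = -0.62998, ln C = 1.98488.

k = -0.63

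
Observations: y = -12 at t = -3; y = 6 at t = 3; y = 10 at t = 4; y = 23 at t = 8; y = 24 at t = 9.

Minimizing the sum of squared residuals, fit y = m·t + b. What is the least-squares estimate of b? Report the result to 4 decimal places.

Forming MᵀM = [[179, 21]; [21, 5]] and Mᵀy = [494, 51]ᵀ gives MᵀM·[m, b]ᵀ = Mᵀy.
Eliminating b: 5·(row 1) − 21·(row 2) gives 454·m = 5·494 − 21·51 = 1399, so m = 1399/454.
Then b = (51 − 21·(1399/454))/5 = -1245/454.

b = -2.7423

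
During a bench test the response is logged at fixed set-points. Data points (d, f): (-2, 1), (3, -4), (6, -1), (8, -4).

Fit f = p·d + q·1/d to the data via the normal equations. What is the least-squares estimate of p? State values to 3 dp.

p = -0.371

Forming MᵀM = [[113, 4]; [4, 233/576]] and Mᵀf = [-52, -5/2]ᵀ gives MᵀM·[p, q]ᵀ = Mᵀf.
Eliminating q: (233/576)·(row 1) − 4·(row 2) gives (17113/576)·p = (233/576)·(-52) − 4·(-5/2) = -1589/144, so p = -6356/17113.
Then q = ((-5/2) − 4·(-6356/17113))/(233/576) = -42912/17113.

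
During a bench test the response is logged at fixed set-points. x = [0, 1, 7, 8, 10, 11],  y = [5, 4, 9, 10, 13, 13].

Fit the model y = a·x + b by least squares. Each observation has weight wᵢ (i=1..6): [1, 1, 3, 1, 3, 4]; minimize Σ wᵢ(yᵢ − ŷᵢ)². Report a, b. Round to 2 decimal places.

a = 0.85, b = 3.76

Sums needed: Σwᵢ·x·x = 996, Σwᵢ·x = 104, Σwᵢ·1 = 13.
Right-hand side: Σwᵢ·x·y = 1235, Σwᵢ·y = 137.
So MᵀWM·[a, b]ᵀ = MᵀWy: [[996, 104]; [104, 13]]·[a, b]ᵀ = [1235, 137]ᵀ.
Determinant 996·13 − 104² = 2132.
a = (1235·13 − 104·137)/2132 = 139/164; b = (996·137 − 104·1235)/2132 = 2003/533.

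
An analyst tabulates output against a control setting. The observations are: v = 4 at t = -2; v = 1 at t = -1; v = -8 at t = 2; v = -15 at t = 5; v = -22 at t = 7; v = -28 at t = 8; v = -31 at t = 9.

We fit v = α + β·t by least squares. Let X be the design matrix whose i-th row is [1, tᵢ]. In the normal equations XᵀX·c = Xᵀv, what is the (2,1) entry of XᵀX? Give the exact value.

Row 2 ↔ basis t, column 1 ↔ basis 1, so (XᵀX)_{2,1} = Σᵢ t = (-2)·(1) + (-1)·(1) + (2)·(1) + (5)·(1) + (7)·(1) + (8)·(1) + (9)·(1) = 28.

28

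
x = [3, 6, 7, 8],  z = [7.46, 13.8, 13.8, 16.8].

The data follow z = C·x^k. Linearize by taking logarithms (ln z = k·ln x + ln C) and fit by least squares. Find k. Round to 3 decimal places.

Let Y = ln z. Fitting Y = k·ln x + ln C by least squares:
AᵀA = [[12.5280, 6.9157]; [6.9157, 4]], rhs = [17.8848, 10.0803]ᵀ  (here Σln x = 6.9157, Σ(ln x)² = 12.5280, Σln z = 10.0803, Σln x·ln z = 17.8848).
Solving (det = 2.2847): k = 0.79950, ln C = 1.13778.

k = 0.800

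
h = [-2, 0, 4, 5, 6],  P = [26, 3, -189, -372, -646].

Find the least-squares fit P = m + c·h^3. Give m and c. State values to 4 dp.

The normal equations are: 5·m + 397·c = -1178;  397·m + 66441·c = -198340.
(Σ1 = 5, Σh^3 = 397, Σh^3·h^3 = 66441, ΣP = -1178, Σh^3·P = -198340.)
Determinant 5·66441 − 397² = 174596.
m = ((-1178)·66441 − 397·(-198340))/174596 = 236741/87298; c = (5·(-198340) − 397·(-1178))/174596 = -262017/87298.

m = 2.7119, c = -3.0014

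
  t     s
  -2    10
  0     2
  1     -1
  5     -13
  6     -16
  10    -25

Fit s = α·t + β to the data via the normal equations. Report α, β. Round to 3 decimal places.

α = -2.906, β = 2.520

Normal-equation sums: Σt·t = 166, Σt = 20, Σ1 = 6.
For Mᵀs: Σt·s = -432, Σs = -43.
MᵀM·[α, β]ᵀ = Mᵀs becomes [[166, 20]; [20, 6]]·[α, β]ᵀ = [-432, -43]ᵀ.
Determinant 166·6 − 20² = 596.
α = ((-432)·6 − 20·(-43))/596 = -433/149; β = (166·(-43) − 20·(-432))/596 = 751/298.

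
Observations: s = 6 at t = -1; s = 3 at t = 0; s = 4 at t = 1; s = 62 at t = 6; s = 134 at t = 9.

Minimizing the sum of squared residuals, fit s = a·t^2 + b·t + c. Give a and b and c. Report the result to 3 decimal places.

From the data, Σt^2·t^2 = 7859, Σt^2·t = 945, Σt^2 = 119, Σt·t = 119, Σt = 15, Σ1 = 5.
Moment sums: Σt^2·s = 13096, Σt·s = 1576, Σs = 209.
Solving the 3×3 system (Gaussian elimination) gives a = 3707/2262, b = -149/754, c = 3833/1131.

a = 1.639, b = -0.198, c = 3.389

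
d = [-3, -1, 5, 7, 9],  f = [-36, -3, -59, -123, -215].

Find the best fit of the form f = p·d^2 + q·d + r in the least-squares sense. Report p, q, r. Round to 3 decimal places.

MᵀM·[p, q, r]ᵀ = Mᵀf reads: 9669·p + 1169·q + 165·r = -25244;  1169·p + 165·q + 17·r = -2980;  165·p + 17·q + 5·r = -436.
(Σd^2·d^2 = 9669, Σd^2·d = 1169, Σd^2 = 165, Σd·d = 165, Σd = 17, Σ1 = 5, Σd^2·f = -25244, Σd·f = -2980, Σf = -436.)
Solving the 3×3 system (Gaussian elimination) gives p = -19783/6496, q = 5363/1624, r = 13451/6496.

p = -3.045, q = 3.302, r = 2.071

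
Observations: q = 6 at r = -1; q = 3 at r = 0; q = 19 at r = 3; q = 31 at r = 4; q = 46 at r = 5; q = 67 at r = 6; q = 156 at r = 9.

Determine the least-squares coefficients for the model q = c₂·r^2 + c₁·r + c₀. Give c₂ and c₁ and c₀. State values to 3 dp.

From the data, Σr^2·r^2 = 8820, Σr^2·r = 1160, Σr^2 = 168, Σr·r = 168, Σr = 26, Σ1 = 7.
Right-hand side: Σr^2·q = 16871, Σr·q = 2211, Σq = 328.
Normal equations: [[8820, 1160, 168]; [1160, 168, 26]; [168, 26, 7]]·[c₂, c₁, c₀]ᵀ = [16871, 2211, 328]ᵀ.
Inverting the 3×3 Gram matrix, [c₂, c₁, c₀]ᵀ = [193709/95732, -17587/13676, 146987/47866]ᵀ.

c₂ = 2.023, c₁ = -1.286, c₀ = 3.071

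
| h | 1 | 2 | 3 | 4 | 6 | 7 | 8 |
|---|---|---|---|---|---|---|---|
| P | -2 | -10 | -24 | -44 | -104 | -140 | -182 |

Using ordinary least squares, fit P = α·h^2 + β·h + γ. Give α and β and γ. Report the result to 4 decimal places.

α = -2.8583, β = -0.1889, γ = 1.6423

The normal system MᵀM·[α, β, γ]ᵀ = MᵀP is [[8147, 1171, 179]; [1171, 179, 31]; [179, 31, 7]]·[α, β, γ]ᵀ = [-23214, -3330, -506]ᵀ.
Inverting the 3×3 Gram matrix, [α, β, γ]ᵀ = [-2421/847, -160/847, 1391/847]ᵀ.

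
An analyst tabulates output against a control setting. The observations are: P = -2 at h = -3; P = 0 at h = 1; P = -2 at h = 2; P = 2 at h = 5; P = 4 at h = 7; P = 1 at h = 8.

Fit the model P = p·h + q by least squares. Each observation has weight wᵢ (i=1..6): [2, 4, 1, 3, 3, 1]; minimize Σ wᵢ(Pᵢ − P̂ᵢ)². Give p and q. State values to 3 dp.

p = 0.513, q = -0.684

The normal system AᵀWA·[p, q]ᵀ = AᵀWP is [[312, 44]; [44, 14]]·[p, q]ᵀ = [130, 13]ᵀ.
Eliminating q: 14·(row 1) − 44·(row 2) gives 2432·p = 14·130 − 44·13 = 1248, so p = 39/76.
Then q = (13 − 44·(39/76))/14 = -13/19.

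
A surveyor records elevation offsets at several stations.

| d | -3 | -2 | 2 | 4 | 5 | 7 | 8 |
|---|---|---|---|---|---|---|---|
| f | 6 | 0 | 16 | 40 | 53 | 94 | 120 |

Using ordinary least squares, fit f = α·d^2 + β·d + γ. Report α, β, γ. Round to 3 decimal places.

α = 1.392, β = 3.412, γ = 2.762

Sums needed: Σd^2·d^2 = 7491, Σd^2·d = 1017, Σd^2 = 171, Σd·d = 171, Σd = 21, Σ1 = 7.
And Σd^2·f = 14369, Σd·f = 2057, Σf = 329.
Normal equations: [[7491, 1017, 171]; [1017, 171, 21]; [171, 21, 7]]·[α, β, γ]ᵀ = [14369, 2057, 329]ᵀ.
Inverting the 3×3 Gram matrix, [α, β, γ]ᵀ = [7028/5049, 103351/30294, 27887/10098]ᵀ.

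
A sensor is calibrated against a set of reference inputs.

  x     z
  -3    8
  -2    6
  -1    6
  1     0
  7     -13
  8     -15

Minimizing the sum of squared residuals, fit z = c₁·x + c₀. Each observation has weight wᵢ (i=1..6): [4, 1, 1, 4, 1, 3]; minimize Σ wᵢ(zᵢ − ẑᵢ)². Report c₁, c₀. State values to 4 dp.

AᵀWA·[c₁, c₀]ᵀ = AᵀWz reads: 286·c₁ + 20·c₀ = -565;  20·c₁ + 14·c₀ = -14.
Δ = 286·14 − 20² = 3604.
c₁ = ((-565)·14 − 20·(-14))/3604 = -3815/1802; c₀ = (286·(-14) − 20·(-565))/3604 = 1824/901.

c₁ = -2.1171, c₀ = 2.0244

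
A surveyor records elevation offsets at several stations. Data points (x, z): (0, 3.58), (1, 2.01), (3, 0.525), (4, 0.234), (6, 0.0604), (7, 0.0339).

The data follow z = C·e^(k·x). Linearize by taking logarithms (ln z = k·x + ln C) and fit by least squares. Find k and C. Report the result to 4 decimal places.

Taking logs, ln z = k·x + ln C, so regress ln z on x.
AᵀA = [[111.0000, 21.0000]; [21.0000, 6]], rhs = [-47.5757, -6.3144]ᵀ  (here Σx = 21.0000, Σ(x)² = 111.0000, Σln z = -6.3144, Σx·ln z = -47.5757).
Solving (det = 225.0000): k = -0.67934, ln C = 1.32529, so C = exp(1.32529) = 3.76328.

k = -0.6793, C = 3.7633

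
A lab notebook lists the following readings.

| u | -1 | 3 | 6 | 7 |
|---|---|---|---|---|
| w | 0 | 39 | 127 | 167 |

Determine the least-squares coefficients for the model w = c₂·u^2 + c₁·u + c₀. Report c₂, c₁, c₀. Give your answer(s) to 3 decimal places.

AᵀA·[c₂, c₁, c₀]ᵀ = Aᵀw reads: 3779·c₂ + 585·c₁ + 95·c₀ = 13106;  585·c₂ + 95·c₁ + 15·c₀ = 2048;  95·c₂ + 15·c₁ + 4·c₀ = 333.
Inverting the 3×3 Gram matrix, [c₂, c₁, c₀]ᵀ = [3713/1336, 28187/6680, 949/668]ᵀ.

c₂ = 2.779, c₁ = 4.220, c₀ = 1.421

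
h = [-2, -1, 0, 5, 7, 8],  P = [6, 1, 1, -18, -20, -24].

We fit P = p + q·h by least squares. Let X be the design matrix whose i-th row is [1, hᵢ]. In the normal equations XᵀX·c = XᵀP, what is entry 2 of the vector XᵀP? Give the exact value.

-435

Entry 2 ↔ basis h, so (XᵀP)_{2} = Σᵢ (h)·Pᵢ = (-2)·(6) + (-1)·(1) + (0)·(1) + (5)·(-18) + (7)·(-20) + (8)·(-24) = -435.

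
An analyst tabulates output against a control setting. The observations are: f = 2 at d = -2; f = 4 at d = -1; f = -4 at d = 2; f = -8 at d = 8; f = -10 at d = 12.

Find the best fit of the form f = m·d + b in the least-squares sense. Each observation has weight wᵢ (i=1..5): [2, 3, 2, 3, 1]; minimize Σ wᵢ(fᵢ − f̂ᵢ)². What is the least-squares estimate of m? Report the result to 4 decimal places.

m = -1.0547

Entries of MᵀWM: Σwᵢ·d·d = 355, Σwᵢ·d = 33, Σwᵢ·1 = 11.
And Σwᵢ·d·f = -348, Σwᵢ·f = -26.
MᵀWM·[m, b]ᵀ = MᵀWf becomes [[355, 33]; [33, 11]]·[m, b]ᵀ = [-348, -26]ᵀ.
Eliminating b: 11·(row 1) − 33·(row 2) gives 2816·m = 11·(-348) − 33·(-26) = -2970, so m = -135/128.
Then b = ((-26) − 33·(-135/128))/11 = 1127/1408.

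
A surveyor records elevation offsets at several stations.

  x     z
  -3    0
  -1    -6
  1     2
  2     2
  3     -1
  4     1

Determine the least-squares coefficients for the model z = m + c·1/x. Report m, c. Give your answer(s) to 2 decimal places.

Sums needed: Σ1 = 6, Σ1/x = 3/4, Σ1/x·1/x = 365/144.
For Mᵀz: Σz = -2, Σ1/x·z = 107/12.
Determinant 6·(365/144) − (3/4)² = 703/48.
m = ((-2)·(365/144) − (3/4)·(107/12))/(703/48) = -1693/2109; c = (6·(107/12) − (3/4)·(-2))/(703/48) = 2640/703.

m = -0.80, c = 3.76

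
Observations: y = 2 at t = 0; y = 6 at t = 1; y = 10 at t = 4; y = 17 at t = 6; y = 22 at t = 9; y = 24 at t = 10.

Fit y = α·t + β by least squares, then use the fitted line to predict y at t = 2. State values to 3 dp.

ŷ = 7.036

Compute the Gram sums: Σt·t = 234, Σt = 30, Σ1 = 6.
For Mᵀy: Σt·y = 586, Σy = 81.
Δ = 234·6 − 30² = 504.
α = (586·6 − 30·81)/504 = 181/84; β = (234·81 − 30·586)/504 = 229/84.
At t = 2: ŷ = (181/84)·(2) + (229/84)·(1) = 197/28.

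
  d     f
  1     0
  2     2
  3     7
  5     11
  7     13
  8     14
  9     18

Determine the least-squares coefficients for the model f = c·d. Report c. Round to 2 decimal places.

c = 1.91

Forming AᵀA = [[233]] and Aᵀf = [445]ᵀ gives AᵀA·[c]ᵀ = Aᵀf.
c = 445/233 = 1.90987.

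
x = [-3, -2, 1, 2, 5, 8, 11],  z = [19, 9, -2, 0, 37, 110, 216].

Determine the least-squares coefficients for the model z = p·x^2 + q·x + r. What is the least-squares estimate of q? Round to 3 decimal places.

q = -1.720

Setting ∂/∂p … = 0 gives: 19476·p + 1942·q + 228·r = 34306;  1942·p + 228·q + 22·r = 3364;  228·p + 22·q + 7·r = 389.
Solving the 3×3 system (Gaussian elimination) gives p = 203205/103127, q = -177355/103127, r = -330361/103127.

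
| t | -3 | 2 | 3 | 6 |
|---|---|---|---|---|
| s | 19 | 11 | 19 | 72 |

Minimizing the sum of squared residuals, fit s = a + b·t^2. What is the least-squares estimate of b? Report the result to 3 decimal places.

Compute the Gram sums: Σ1 = 4, Σt^2 = 58, Σt^2·t^2 = 1474.
Right-hand side: Σs = 121, Σt^2·s = 2978.
det = 4·1474 − 58² = 2532.
a = (121·1474 − 58·2978)/2532 = 2815/1266; b = (4·2978 − 58·121)/2532 = 2447/1266.

b = 1.933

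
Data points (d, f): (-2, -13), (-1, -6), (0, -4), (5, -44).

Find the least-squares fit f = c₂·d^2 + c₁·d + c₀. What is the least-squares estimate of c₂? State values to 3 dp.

c₂ = -1.800

Sums needed: Σd^2·d^2 = 642, Σd^2·d = 116, Σd^2 = 30, Σd·d = 30, Σd = 2, Σ1 = 4.
Moment sums: Σd^2·f = -1158, Σd·f = -188, Σf = -67.
MᵀM·[c₂, c₁, c₀]ᵀ = Mᵀf becomes [[642, 116, 30]; [116, 30, 2]; [30, 2, 4]]·[c₂, c₁, c₀]ᵀ = [-1158, -188, -67]ᵀ.
Inverting the 3×3 Gram matrix, [c₂, c₁, c₀]ᵀ = [-3405/1892, 1779/1892, -7043/1892]ᵀ.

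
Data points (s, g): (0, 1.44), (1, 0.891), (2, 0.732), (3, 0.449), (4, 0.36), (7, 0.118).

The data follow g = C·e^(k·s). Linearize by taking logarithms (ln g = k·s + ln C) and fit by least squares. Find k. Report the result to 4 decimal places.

Taking logs, ln g = k·s + ln C, so regress ln g on s.
XᵀX = [[79.0000, 17.0000]; [17.0000, 6]], rhs = [-22.1877, -4.0222]ᵀ  (here Σs = 17.0000, Σ(s)² = 79.0000, Σln g = -4.0222, Σs·ln g = -22.1877).
Solving (det = 185.0000): k = -0.34999, ln C = 0.32128.

k = -0.3500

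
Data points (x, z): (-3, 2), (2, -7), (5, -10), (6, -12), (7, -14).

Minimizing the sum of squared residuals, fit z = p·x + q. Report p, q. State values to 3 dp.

Forming AᵀA = [[123, 17]; [17, 5]] and Aᵀz = [-240, -41]ᵀ gives AᵀA·[p, q]ᵀ = Aᵀz.
Δ = 123·5 − 17² = 326.
p = ((-240)·5 − 17·(-41))/326 = -503/326; q = (123·(-41) − 17·(-240))/326 = -963/326.

p = -1.543, q = -2.954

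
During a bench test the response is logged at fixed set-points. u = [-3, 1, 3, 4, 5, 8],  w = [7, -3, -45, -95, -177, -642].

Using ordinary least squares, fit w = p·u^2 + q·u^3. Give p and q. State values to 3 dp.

The normal system AᵀA·[p, q]ᵀ = Aᵀw is [[5140, 36918]; [36918, 283324]]·[p, q]ᵀ = [-47378, -358316]ᵀ.
det = 5140·283324 − 36918² = 93346636.
p = ((-47378)·283324 − 36918·(-358316))/93346636 = -48753596/23336659; q = (5140·(-358316) − 36918·(-47378))/93346636 = -23160809/23336659.

p = -2.089, q = -0.992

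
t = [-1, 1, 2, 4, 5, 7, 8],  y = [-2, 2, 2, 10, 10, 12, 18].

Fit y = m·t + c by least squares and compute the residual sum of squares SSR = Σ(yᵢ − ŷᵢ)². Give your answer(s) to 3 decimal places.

From the data, Σt·t = 160, Σt = 26, Σ1 = 7.
For Aᵀy: Σt·y = 326, Σy = 52.
Δ = 160·7 − 26² = 444.
m = (326·7 − 26·52)/444 = 155/74; c = (160·52 − 26·326)/444 = -13/37.
Residuals: 33/74, 19/74, -68/37, 73/37, -9/74, -171/74, 59/37; SSR = 571/37.

SSR = 15.432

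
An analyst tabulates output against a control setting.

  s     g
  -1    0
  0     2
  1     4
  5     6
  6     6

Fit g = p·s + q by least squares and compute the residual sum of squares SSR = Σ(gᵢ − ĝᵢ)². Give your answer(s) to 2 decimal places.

SSR = 3.38

Sums needed: Σs·s = 63, Σs = 11, Σ1 = 5.
Moment sums: Σs·g = 70, Σg = 18.
Determinant 63·5 − 11² = 194.
p = (70·5 − 11·18)/194 = 76/97; q = (63·18 − 11·70)/194 = 182/97.
Residuals: -106/97, 12/97, 130/97, 20/97, -56/97; SSR = 328/97.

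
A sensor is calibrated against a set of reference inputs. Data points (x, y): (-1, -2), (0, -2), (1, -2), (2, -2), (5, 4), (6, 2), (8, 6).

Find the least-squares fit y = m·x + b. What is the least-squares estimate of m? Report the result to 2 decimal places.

m = 0.94

The normal equations are: 131·m + 21·b = 76;  21·m + 7·b = 4.
(Σx·x = 131, Σx = 21, Σ1 = 7, Σx·y = 76, Σy = 4.)
Δ = 131·7 − 21² = 476.
m = (76·7 − 21·4)/476 = 16/17; b = (131·4 − 21·76)/476 = -268/119.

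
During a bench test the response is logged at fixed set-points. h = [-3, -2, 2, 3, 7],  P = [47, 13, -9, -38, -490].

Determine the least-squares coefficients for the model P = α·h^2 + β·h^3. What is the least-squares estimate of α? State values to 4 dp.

α = 0.5574

The normal system MᵀM·[α, β]ᵀ = MᵀP is [[2595, 16807]; [16807, 119235]]·[α, β]ᵀ = [-23913, -170541]ᵀ.
Determinant 2595·119235 − 16807² = 26939576.
α = ((-23913)·119235 − 16807·(-170541))/26939576 = 1877004/3367447; β = (2595·(-170541) − 16807·(-23913))/26939576 = -5081013/3367447.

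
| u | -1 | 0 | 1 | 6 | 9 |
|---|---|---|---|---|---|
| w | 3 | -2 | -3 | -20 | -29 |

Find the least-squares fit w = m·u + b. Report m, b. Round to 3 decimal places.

MᵀM·[m, b]ᵀ = Mᵀw reads: 119·m + 15·b = -387;  15·m + 5·b = -51.
(Σu·u = 119, Σu = 15, Σ1 = 5, Σu·w = -387, Σw = -51.)
det = 119·5 − 15² = 370.
m = ((-387)·5 − 15·(-51))/370 = -117/37; b = (119·(-51) − 15·(-387))/370 = -132/185.

m = -3.162, b = -0.714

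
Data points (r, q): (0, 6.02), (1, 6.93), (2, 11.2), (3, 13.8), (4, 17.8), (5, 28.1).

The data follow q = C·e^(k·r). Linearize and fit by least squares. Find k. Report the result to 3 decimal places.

Linearized form: ln q = k·r + ln C. From the 6 transformed points,
XᵀX = [[55.0000, 15.0000]; [15.0000, 6]], rhs = [42.8373, 14.9865]ᵀ  (here Σr = 15.0000, Σ(r)² = 55.0000, Σln q = 14.9865, Σr·ln q = 42.8373).
Δ = 55.0000·6 − (15.0000)² = 105.0000; k = (42.8373·6 − 15.0000·14.9865)/105.0000 = 0.30692, ln C = (55.0000·14.9865 − 15.0000·42.8373)/105.0000 = 1.73045.

k = 0.307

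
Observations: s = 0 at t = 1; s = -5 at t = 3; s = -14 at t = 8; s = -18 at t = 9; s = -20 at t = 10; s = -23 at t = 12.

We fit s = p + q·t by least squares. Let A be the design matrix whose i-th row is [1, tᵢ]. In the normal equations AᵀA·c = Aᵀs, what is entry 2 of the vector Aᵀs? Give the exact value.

-765

Entry 2 ↔ basis t, so (Aᵀs)_{2} = Σᵢ (t)·sᵢ = (1)·(0) + (3)·(-5) + (8)·(-14) + (9)·(-18) + (10)·(-20) + (12)·(-23) = -765.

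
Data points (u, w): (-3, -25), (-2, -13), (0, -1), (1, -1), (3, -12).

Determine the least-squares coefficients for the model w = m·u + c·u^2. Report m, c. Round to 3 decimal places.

AᵀA·[m, c]ᵀ = Aᵀw reads: 23·m + (-7)·c = 64;  (-7)·m + 179·c = -386.
Eliminating c: 179·(row 1) − (-7)·(row 2) gives 4068·m = 179·64 − (-7)·(-386) = 8754, so m = 1459/678.
Then c = ((-386) − (-7)·(1459/678))/179 = -1405/678.

m = 2.152, c = -2.072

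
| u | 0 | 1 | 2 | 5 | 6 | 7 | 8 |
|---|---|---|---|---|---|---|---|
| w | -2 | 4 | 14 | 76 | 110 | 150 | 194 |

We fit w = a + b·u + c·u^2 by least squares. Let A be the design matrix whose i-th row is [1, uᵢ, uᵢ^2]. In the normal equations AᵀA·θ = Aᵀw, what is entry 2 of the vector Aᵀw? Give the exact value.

Entry 2 ↔ basis u, so (Aᵀw)_{2} = Σᵢ (u)·wᵢ = (0)·(-2) + (1)·(4) + (2)·(14) + (5)·(76) + (6)·(110) + (7)·(150) + (8)·(194) = 3674.

3674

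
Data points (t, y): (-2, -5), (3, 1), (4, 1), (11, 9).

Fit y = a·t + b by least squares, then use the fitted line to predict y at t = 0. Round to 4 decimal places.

ŷ = -2.7791

Sums needed: Σt·t = 150, Σt = 16, Σ1 = 4.
For Aᵀy: Σt·y = 116, Σy = 6.
Δ = 150·4 − 16² = 344.
a = (116·4 − 16·6)/344 = 46/43; b = (150·6 − 16·116)/344 = -239/86.
At t = 0: ŷ = (46/43)·(0) + (-239/86)·(1) = -239/86.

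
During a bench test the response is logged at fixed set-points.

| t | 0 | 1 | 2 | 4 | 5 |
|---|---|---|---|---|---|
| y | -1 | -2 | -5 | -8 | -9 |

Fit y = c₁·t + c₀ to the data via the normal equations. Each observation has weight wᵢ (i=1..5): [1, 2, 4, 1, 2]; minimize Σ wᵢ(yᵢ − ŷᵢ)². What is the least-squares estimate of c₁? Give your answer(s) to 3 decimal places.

The normal equations are: 84·c₁ + 24·c₀ = -166;  24·c₁ + 10·c₀ = -51.
Determinant 84·10 − 24² = 264.
c₁ = ((-166)·10 − 24·(-51))/264 = -109/66; c₀ = (84·(-51) − 24·(-166))/264 = -25/22.

c₁ = -1.652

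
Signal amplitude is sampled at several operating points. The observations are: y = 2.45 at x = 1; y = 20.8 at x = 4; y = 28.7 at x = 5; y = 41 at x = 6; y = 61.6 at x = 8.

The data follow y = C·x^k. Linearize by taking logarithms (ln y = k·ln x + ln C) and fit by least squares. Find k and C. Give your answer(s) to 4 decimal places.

With ln yᵢ as the transformed response and ln xᵢ as the regressor:
XᵀX = [[12.0466, 6.8669]; [6.8669, 5]], rhs = [24.8326, 15.1222]ᵀ  (here Σln x = 6.8669, Σ(ln x)² = 12.0466, Σln y = 15.1222, Σln x·ln y = 24.8326).
Δ = 12.0466·5 − (6.8669)² = 13.0781; k = (24.8326·5 − 6.8669·15.1222)/13.0781 = 1.55373, ln C = (12.0466·15.1222 − 6.8669·24.8326)/13.0781 = 0.89057, so C = exp(0.89057) = 2.43651.

k = 1.5537, C = 2.4365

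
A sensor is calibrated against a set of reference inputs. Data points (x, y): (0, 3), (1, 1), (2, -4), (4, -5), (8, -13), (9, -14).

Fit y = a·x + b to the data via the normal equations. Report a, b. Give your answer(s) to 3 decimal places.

MᵀM·[a, b]ᵀ = Mᵀy reads: 166·a + 24·b = -257;  24·a + 6·b = -32.
(Σx·x = 166, Σx = 24, Σ1 = 6, Σx·y = -257, Σy = -32.)
Determinant 166·6 − 24² = 420.
a = ((-257)·6 − 24·(-32))/420 = -129/70; b = (166·(-32) − 24·(-257))/420 = 214/105.

a = -1.843, b = 2.038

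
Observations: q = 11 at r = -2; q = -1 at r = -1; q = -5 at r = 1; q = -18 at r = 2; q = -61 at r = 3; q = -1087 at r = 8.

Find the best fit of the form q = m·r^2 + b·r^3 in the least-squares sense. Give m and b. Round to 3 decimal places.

Compute the Gram sums: Σr^2·r^2 = 4211, Σr^2·r^3 = 33011, Σr^3·r^3 = 263003.
Moment sums: Σr^2·q = -70151, Σr^3·q = -558427.
Eliminating b: 263003·(row 1) − 33011·(row 2) gives 17779512·m = 263003·(-70151) − 33011·(-558427) = -15689756, so m = -3922439/4444878.
Then b = ((-558427) − 33011·(-3922439/4444878))/263003 = -8945359/4444878.

m = -0.882, b = -2.013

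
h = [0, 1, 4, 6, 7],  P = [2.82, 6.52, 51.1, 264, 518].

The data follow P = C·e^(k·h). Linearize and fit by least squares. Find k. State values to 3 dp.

k = 0.742

Taking logs, ln P = k·h + ln C, so regress ln P on h.
Σh = 18.0000, Σ(h)² = 102.0000, Σln P = 18.6713, Σh·ln P = 94.8155.
Normal system: [[102.0000, 18.0000]; [18.0000, 5]]·[k, ln C]ᵀ = [94.8155, 18.6713]ᵀ.
Slope k = (n·Σh·ln P − Σh·Σln P)/(n·Σ(h)² − (Σh)²) = (5·94.8155 − 18.0000·18.6713)/186.0000 = 0.74190; ln C = (Σln P − k·Σh)/n = 1.06341.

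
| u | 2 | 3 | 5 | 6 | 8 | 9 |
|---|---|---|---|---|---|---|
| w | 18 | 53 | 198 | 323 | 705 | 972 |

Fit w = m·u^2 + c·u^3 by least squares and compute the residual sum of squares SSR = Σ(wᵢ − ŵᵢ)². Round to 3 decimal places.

SSR = 5.704

Normal-equation sums: Σu^2·u^2 = 12675, Σu^2·u^3 = 102993, Σu^3·u^3 = 856659.
Moment sums: Σu^2·w = 140979, Σu^3·w = 1165641.
det = 12675·856659 − 102993² = 250594776.
m = (140979·856659 − 102993·1165641)/250594776 = 3324378/1160161; c = (12675·1165641 − 102993·140979)/250594776 = 1178933/1160161.
Residuals: -1846078/1160161, -262060/1160161, -764197/1160161, 404867/1160161, 1539617/1160161, -1040283/1160161; SSR = 6617360/1160161.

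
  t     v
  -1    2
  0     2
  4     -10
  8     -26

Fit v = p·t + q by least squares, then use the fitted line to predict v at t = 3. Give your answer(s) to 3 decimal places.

v̂ = -8.798

With design matrix X, XᵀX = [[81, 11]; [11, 4]] and Xᵀv = [-250, -32]ᵀ.
det = 81·4 − 11² = 203.
p = ((-250)·4 − 11·(-32))/203 = -648/203; q = (81·(-32) − 11·(-250))/203 = 158/203.
At t = 3: v̂ = (-648/203)·(3) + (158/203)·(1) = -1786/203.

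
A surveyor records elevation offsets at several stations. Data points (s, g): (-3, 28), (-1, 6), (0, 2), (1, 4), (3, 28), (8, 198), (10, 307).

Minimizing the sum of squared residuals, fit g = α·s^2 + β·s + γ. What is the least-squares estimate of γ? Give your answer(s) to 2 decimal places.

γ = 1.47

AᵀA·[α, β, γ]ᵀ = Aᵀg reads: 14260·α + 1512·β + 184·γ = 43886;  1512·α + 184·β + 18·γ = 4652;  184·α + 18·β + 7·γ = 573.
Inverting the 3×3 Gram matrix, [α, β, γ]ᵀ = [584005/191202, 2545/63734, 140314/95601]ᵀ.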